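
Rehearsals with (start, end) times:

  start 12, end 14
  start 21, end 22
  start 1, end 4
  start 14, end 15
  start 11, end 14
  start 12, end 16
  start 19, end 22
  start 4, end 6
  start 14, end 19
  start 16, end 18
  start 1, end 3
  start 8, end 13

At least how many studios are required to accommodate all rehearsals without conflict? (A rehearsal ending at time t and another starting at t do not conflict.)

Count concurrent intervals with a sweep; the peak is the room count.
Events (time:±→running): 1:+→1 1:+→2 3:-→1 4:-→0 4:+→1 6:-→0 8:+→1 11:+→2 12:+→3 12:+→4 … peak 4.

4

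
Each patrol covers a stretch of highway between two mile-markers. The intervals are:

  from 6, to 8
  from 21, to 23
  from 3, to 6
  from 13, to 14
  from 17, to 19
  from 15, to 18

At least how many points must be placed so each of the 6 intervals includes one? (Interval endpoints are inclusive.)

4

Sort by right endpoint; whenever an interval is uncovered, place a point at its right end.
Sorted: [3,6] [6,8] [13,14] [15,18] [17,19] [21,23]
{[3,6],[6,8]} hit by 6; {[13,14]} hit by 14; {[15,18],[17,19]} hit by 18; {[21,23]} hit by 23.
Points: 6, 14, 18, 23 (4 total).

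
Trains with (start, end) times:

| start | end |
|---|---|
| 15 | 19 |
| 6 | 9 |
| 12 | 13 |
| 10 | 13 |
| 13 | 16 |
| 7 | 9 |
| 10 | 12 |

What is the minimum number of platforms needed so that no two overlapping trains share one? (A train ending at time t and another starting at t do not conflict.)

The answer is the maximum number of intervals overlapping at any instant.
Events (time:±→running): 6:+→1 7:+→2 … peak 2.

2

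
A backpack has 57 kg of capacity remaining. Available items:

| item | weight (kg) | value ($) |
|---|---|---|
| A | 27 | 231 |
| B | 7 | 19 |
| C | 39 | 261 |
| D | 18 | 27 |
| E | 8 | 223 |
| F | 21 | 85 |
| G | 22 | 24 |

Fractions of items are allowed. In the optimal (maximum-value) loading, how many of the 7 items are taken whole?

Sort by value per unit weight and fill in that order.
Ratios (sorted): E 27.88, A 8.56, C 6.69, F 4.05, B 2.71, D 1.50, G 1.09
take E (8 @ 223); take A (27 @ 231); take 22/39 of C → 147.23. Capacity used 57/57.
2 item(s) taken whole; one partial (take 22/39 of C).

2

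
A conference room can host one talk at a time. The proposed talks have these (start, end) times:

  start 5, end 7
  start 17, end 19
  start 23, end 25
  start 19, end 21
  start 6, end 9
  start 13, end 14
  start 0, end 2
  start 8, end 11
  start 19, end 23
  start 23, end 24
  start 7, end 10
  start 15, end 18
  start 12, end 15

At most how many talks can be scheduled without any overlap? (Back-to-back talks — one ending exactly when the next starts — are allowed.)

7

By end time: (0,2), (5,7), (6,9), (7,10), (8,11), (13,14), (12,15), (15,18), (17,19), (19,21), (19,23), (23,24), (23,25).
Pick (0,2); next start ≥ 2 → (5,7); next start ≥ 7 → (7,10); next start ≥ 10 → (13,14); next start ≥ 14 → (15,18); next start ≥ 18 → (19,21); next start ≥ 21 → (23,24).
Selected 7 talks.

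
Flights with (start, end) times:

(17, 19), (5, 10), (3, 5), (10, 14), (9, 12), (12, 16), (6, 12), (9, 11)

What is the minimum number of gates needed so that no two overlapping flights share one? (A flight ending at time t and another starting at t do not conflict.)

4

Count concurrent intervals with a sweep; the peak is the room count.
Events (time:±→running): 3:+→1 5:-→0 5:+→1 6:+→2 9:+→3 9:+→4 … peak 4.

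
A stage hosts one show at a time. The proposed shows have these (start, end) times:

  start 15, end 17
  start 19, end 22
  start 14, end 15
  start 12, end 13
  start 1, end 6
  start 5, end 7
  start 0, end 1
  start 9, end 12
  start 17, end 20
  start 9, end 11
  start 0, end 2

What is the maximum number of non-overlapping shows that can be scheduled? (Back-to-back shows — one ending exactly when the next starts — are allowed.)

Sorted by end: (0,1)  (0,2)  (1,6)  (5,7)  (9,11)  (9,12)  (12,13)  (14,15)  (15,17)  (17,20)  (19,22)
take (0,1); take (1,6); take (9,11); skip (9,12); take (12,13); take (14,15); take (15,17); take (17,20).
Selected 7 shows.

7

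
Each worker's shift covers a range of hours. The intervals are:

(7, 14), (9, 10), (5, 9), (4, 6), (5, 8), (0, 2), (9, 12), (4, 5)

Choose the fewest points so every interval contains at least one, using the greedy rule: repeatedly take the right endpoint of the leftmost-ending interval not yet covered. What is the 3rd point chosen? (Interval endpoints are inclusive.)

Process intervals by earliest right end; each time one isn't hit yet, stab at its right endpoint.
By right end: [0,2]  [4,5]  [4,6]  [5,8]  [5,9]  [9,10]  [9,12]  [7,14]
[0,2] uncovered → point at 2; [4,5] uncovered → point at 5; [9,10] uncovered → point at 10.
Points: 2, 5, 10 (3 total).

10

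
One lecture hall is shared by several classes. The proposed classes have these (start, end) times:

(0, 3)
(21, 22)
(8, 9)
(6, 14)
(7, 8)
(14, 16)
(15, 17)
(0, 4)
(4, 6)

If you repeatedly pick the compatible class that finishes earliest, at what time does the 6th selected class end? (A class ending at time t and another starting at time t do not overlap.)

22

Sort by end time and greedily take each interval whose start is ≥ the last chosen end.
Sorted by end: (0,3)  (0,4)  (4,6)  (7,8)  (8,9)  (6,14)  (14,16)  (15,17)  (21,22)
take (0,3); skip (0,4); take (4,6); take (7,8); take (8,9); take (14,16); take (21,22).
Selected: (0,3) (4,6) (7,8) (8,9) (14,16) (21,22)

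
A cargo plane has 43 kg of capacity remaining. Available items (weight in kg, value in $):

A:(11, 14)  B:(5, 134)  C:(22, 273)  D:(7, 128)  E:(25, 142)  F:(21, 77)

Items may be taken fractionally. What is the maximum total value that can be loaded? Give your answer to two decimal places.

Order: B (134/5=26.80) > D (128/7=18.29) > C (273/22=12.41) > E (142/25=5.68) > F (77/21=3.67) > A (14/11=1.27)
Fill: take B (5 @ 134) → take D (7 @ 128) → take C (22 @ 273) → take 9/25 of E → 51.12; 43/43 used.
Total value = 586.12

586.12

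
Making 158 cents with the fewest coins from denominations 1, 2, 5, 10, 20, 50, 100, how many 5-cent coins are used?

Use the largest denomination that fits, subtract, and repeat.
158 − 1×100→58 − 1×50→8 − 1×5→3 − 1×2→1 − 1×1→0
Count of 5: 1

1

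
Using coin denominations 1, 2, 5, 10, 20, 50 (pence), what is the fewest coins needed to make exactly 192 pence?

Use the largest denomination that fits, subtract, and repeat.
192 − 3×50→42 − 2×20→2 − 1×2→0
Total coins = 3 + 2 + 1 = 6

6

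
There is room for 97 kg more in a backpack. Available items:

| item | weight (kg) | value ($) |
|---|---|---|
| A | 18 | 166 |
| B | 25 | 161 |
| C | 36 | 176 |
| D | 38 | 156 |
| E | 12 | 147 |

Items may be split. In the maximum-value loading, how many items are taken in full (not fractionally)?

4

Sort by value per unit weight and fill in that order.
Order: E (147/12=12.25) > A (166/18=9.22) > B (161/25=6.44) > C (176/36=4.89) > D (156/38=4.11)
Fill: take E (12 @ 147) → take A (18 @ 166) → take B (25 @ 161) → take C (36 @ 176) → take 6/38 of D → 24.63; 97/97 used.
4 item(s) taken whole; one partial (take 6/38 of D).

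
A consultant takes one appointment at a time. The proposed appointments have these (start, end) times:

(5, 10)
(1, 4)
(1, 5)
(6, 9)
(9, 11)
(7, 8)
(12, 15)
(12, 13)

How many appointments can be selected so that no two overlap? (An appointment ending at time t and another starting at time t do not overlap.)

Order by finish time; keep every interval that doesn't clash with the previous kept one.
Sorted by end: (1,4)  (1,5)  (7,8)  (6,9)  (5,10)  (9,11)  (12,13)  (12,15)
take (1,4); take (7,8); skip (6,9); skip (5,10); take (9,11); take (12,13).
Selected 4 appointments.

4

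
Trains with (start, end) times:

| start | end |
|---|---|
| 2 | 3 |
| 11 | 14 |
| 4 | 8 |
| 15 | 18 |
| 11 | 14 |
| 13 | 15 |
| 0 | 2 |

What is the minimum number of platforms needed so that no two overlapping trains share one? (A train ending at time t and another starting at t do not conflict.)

3

Count concurrent intervals with a sweep; the peak is the room count.
Events (time:±→running): 0:+→1 2:-→0 2:+→1 3:-→0 4:+→1 8:-→0 11:+→1 11:+→2 13:+→3 … peak 3.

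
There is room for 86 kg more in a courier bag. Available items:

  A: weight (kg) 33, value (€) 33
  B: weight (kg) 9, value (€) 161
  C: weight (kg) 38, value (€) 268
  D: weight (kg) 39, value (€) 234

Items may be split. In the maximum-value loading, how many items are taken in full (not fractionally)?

3

Greedy by value/weight ratio, highest first.
Ratios (sorted): B 17.89, C 7.05, D 6.00, A 1.00
take B (9 @ 161); take C (38 @ 268); take D (39 @ 234). Capacity used 86/86.
3 item(s) taken whole.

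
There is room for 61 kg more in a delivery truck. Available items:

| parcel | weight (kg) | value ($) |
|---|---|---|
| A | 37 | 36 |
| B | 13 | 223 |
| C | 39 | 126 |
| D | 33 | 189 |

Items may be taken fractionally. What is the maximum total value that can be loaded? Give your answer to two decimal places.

Sort by value per unit weight and fill in that order.
Order: B (223/13=17.15) > D (189/33=5.73) > C (126/39=3.23) > A (36/37=0.97)
Fill: take B (13 @ 223) → take D (33 @ 189) → take 15/39 of C → 48.46; 61/61 used.
Total value = 460.46

460.46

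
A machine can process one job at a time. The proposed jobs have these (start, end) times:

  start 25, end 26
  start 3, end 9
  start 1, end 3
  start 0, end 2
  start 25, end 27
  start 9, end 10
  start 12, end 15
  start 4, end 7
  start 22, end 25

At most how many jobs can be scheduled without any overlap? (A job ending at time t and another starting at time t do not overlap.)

By end time: (0,2), (1,3), (4,7), (3,9), (9,10), (12,15), (22,25), (25,26), (25,27).
Pick (0,2); next start ≥ 2 → (4,7); next start ≥ 7 → (9,10); next start ≥ 10 → (12,15); next start ≥ 15 → (22,25); next start ≥ 25 → (25,26).
Selected 6 jobs.

6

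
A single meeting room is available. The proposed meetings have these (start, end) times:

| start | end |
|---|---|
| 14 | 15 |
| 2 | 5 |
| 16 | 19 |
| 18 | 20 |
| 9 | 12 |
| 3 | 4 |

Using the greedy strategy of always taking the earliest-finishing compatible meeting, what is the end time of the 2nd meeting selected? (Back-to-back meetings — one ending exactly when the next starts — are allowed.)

12

By end time: (3,4), (2,5), (9,12), (14,15), (16,19), (18,20).
Pick (3,4); next start ≥ 4 → (9,12); next start ≥ 12 → (14,15); next start ≥ 15 → (16,19).
Selected: (3,4) (9,12) (14,15) (16,19)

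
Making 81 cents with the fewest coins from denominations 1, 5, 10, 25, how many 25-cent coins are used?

81 − 3×25→6 − 1×5→1 − 1×1→0
Count of 25: 3

3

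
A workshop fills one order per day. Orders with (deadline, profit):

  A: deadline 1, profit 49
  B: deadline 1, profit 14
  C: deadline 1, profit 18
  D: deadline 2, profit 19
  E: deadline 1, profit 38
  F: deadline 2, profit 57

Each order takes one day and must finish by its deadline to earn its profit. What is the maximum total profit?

Take jobs in profit order; each goes to the latest open slot no later than its deadline.
Profit order: F=57 A=49 E=38 D=19 C=18 B=14
Assign: F→slot 2, A→slot 1, E skipped, D skipped, C skipped, B skipped.
Slots: [1:A] [2:F]
Profit = 49 + 57 = 106

106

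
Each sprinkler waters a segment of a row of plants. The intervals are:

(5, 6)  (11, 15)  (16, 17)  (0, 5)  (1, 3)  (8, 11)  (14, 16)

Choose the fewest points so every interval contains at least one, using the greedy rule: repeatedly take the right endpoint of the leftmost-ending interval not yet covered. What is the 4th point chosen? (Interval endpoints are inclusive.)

16

Process intervals by earliest right end; each time one isn't hit yet, stab at its right endpoint.
Sorted: [1,3] [0,5] [5,6] [8,11] [11,15] [14,16] [16,17]
{[1,3],[0,5]} hit by 3; {[5,6]} hit by 6; {[8,11],[11,15]} hit by 11; {[14,16],[16,17]} hit by 16.
Points: 3, 6, 11, 16 (4 total).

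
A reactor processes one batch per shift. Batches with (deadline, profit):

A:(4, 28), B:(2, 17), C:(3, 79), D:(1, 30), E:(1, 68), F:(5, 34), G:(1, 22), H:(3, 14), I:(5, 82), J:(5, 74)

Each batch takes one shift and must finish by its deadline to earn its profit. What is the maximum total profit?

337

Profit order: I=82 C=79 J=74 E=68 F=34 D=30 A=28 G=22 B=17 H=14
Assign: I→slot 5, C→slot 3, J→slot 4, E→slot 1, F→slot 2, D skipped, A skipped, G skipped, B skipped, H skipped.
Slots: [1:E] [2:F] [3:C] [4:J] [5:I]
Profit = 68 + 34 + 79 + 74 + 82 = 337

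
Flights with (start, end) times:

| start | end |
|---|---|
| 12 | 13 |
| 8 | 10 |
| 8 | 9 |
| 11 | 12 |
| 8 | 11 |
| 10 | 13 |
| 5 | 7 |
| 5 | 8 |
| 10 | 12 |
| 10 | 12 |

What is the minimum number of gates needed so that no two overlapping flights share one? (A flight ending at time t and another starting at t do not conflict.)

Events (time:±→running): 5:+→1 5:+→2 7:-→1 8:-→0 8:+→1 8:+→2 8:+→3 9:-→2 10:-→1 10:+→2 10:+→3 10:+→4 … peak 4.

4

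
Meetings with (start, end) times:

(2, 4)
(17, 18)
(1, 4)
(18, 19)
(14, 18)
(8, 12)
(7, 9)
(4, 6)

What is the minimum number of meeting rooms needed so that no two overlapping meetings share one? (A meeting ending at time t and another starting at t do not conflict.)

2

The answer is the maximum number of intervals overlapping at any instant.
starts: [1, 2, 4, 7, 8, 14, 17, 18]
ends:   [4, 4, 6, 9, 12, 18, 18, 19]
s1→1 s2→2  — peak 2.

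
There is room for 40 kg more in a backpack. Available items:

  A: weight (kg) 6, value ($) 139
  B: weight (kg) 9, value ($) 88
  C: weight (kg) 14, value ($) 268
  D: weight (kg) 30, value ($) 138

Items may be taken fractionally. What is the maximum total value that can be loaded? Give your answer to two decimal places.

545.60

Sort by value per unit weight and fill in that order.
Order: A (139/6=23.17) > C (268/14=19.14) > B (88/9=9.78) > D (138/30=4.60)
Fill: take A (6 @ 139) → take C (14 @ 268) → take B (9 @ 88) → take 11/30 of D → 50.60; 40/40 used.
Total value = 545.60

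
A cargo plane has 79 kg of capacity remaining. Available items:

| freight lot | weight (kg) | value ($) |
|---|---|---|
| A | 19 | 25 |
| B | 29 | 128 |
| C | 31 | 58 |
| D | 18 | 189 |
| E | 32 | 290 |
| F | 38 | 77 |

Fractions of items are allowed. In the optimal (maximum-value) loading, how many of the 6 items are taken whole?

Sort by value per unit weight and fill in that order.
Order: D (189/18=10.50) > E (290/32=9.06) > B (128/29=4.41) > F (77/38=2.03) > C (58/31=1.87) > A (25/19=1.32)
Fill: take D (18 @ 189) → take E (32 @ 290) → take B (29 @ 128); 79/79 used.
3 item(s) taken whole.

3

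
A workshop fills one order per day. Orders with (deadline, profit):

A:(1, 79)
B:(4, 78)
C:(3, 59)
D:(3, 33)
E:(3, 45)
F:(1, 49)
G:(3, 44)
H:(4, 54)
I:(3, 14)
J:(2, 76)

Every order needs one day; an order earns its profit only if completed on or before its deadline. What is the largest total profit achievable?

Sort by profit descending; place each in the latest free slot ≤ its deadline.
Profit order: A=79 B=78 J=76 C=59 H=54 F=49 E=45 G=44 D=33 I=14
Assign: A→slot 1, B→slot 4, J→slot 2, C→slot 3, H skipped, F skipped, E skipped, G skipped, D skipped, I skipped.
Slots: [1:A] [2:J] [3:C] [4:B]
Profit = 79 + 76 + 59 + 78 = 292

292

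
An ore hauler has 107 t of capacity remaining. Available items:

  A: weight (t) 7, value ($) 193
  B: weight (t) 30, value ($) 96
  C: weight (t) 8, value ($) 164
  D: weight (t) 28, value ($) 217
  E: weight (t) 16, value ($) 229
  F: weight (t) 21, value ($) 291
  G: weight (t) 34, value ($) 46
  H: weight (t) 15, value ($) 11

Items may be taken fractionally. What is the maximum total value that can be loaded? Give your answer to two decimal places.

Sort by value per unit weight and fill in that order.
Ratios (sorted): A 27.57, C 20.50, E 14.31, F 13.86, D 7.75, B 3.20, G 1.35, H 0.73
take A (7 @ 193); take C (8 @ 164); take E (16 @ 229); take F (21 @ 291); take D (28 @ 217); take 27/30 of B → 86.40. Capacity used 107/107.
Total value = 1180.40

1180.40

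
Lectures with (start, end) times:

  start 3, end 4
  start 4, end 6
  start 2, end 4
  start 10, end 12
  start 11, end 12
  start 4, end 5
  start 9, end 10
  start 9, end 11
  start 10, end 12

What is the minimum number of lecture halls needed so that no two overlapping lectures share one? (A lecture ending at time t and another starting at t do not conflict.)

The answer is the maximum number of intervals overlapping at any instant.
starts: [2, 3, 4, 4, 9, 9, 10, 10, 11]
ends:   [4, 4, 5, 6, 10, 11, 12, 12, 12]
s2→1 s3→2 e4→1 e4→0 s4→1 s4→2 e5→1 e6→0 s9→1 s9→2 e10→1 s10→2 s10→3  — peak 3.

3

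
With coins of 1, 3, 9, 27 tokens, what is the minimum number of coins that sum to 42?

42 = 1×27 + 1×9 + 2×3
Total coins = 1 + 1 + 2 = 4

4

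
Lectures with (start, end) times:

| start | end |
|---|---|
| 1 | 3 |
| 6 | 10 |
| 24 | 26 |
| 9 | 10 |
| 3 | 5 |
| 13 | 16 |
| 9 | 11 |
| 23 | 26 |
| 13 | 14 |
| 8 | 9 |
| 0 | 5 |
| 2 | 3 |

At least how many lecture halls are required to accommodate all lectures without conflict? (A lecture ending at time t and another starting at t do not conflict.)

3

The answer is the maximum number of intervals overlapping at any instant.
starts: [0, 1, 2, 3, 6, 8, 9, 9, 13, 13, 23, 24]
ends:   [3, 3, 5, 5, 9, 10, 10, 11, 14, 16, 26, 26]
s0→1 s1→2 s2→3  — peak 3.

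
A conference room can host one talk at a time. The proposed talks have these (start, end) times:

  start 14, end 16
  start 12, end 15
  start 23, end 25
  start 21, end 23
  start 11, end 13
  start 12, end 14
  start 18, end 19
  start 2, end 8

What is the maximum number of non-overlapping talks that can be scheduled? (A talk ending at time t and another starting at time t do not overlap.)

Greedy by earliest finish: after sorting by end time, pick each interval compatible with the last pick.
Sorted by end: (2,8)  (11,13)  (12,14)  (12,15)  (14,16)  (18,19)  (21,23)  (23,25)
take (2,8); take (11,13); take (14,16); take (18,19); take (21,23); take (23,25).
Selected 6 talks.

6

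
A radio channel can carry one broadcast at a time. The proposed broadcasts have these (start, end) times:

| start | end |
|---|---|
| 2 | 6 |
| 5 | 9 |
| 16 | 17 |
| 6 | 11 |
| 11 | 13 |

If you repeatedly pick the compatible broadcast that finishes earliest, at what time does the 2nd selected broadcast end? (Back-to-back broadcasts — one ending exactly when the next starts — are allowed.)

11

Sorted by end: (2,6)  (5,9)  (6,11)  (11,13)  (16,17)
take (2,6); skip (5,9); take (6,11); take (11,13); take (16,17).
Selected: (2,6) (6,11) (11,13) (16,17)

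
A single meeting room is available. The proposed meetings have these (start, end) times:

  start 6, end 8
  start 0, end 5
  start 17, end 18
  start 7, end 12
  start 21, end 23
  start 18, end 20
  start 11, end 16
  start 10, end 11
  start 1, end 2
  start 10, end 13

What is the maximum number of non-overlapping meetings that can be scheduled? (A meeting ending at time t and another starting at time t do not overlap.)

7

By end time: (1,2), (0,5), (6,8), (10,11), (7,12), (10,13), (11,16), (17,18), (18,20), (21,23).
Pick (1,2); next start ≥ 2 → (6,8); next start ≥ 8 → (10,11); next start ≥ 11 → (11,16); next start ≥ 16 → (17,18); next start ≥ 18 → (18,20); next start ≥ 20 → (21,23).
Selected 7 meetings.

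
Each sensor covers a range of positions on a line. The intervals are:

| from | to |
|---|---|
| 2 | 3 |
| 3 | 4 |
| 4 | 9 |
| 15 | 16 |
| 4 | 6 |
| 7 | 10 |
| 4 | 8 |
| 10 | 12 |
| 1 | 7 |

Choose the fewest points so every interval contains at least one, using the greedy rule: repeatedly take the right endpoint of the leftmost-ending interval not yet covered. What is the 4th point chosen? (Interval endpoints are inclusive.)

16

By right end: [2,3]  [3,4]  [4,6]  [1,7]  [4,8]  [4,9]  [7,10]  [10,12]  [15,16]
[2,3] uncovered → point at 3; [4,6] uncovered → point at 6; [7,10] uncovered → point at 10; [15,16] uncovered → point at 16.
Points: 3, 6, 10, 16 (4 total).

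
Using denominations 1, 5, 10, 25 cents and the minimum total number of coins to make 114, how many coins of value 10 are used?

1

114 − 4×25→14 − 1×10→4 − 4×1→0
Count of 10: 1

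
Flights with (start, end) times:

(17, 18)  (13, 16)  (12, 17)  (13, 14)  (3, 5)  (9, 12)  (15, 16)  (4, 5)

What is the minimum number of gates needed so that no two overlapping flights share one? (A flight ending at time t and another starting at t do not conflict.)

3

The answer is the maximum number of intervals overlapping at any instant.
Events (time:±→running): 3:+→1 4:+→2 5:-→1 5:-→0 9:+→1 12:-→0 12:+→1 13:+→2 13:+→3 … peak 3.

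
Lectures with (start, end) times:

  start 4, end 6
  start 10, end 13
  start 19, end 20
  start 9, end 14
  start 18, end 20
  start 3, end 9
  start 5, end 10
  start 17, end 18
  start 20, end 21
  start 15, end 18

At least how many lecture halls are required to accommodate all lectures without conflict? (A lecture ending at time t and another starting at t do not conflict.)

3

Events (time:±→running): 3:+→1 4:+→2 5:+→3 … peak 3.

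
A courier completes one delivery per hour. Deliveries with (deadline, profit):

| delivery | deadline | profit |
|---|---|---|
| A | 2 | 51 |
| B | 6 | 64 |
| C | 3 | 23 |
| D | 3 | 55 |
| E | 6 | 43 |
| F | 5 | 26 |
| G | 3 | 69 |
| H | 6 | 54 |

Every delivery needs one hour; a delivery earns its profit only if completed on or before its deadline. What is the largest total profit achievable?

Profit order: G=69 B=64 D=55 H=54 A=51 E=43 F=26 C=23
Assign: G→slot 3, B→slot 6, D→slot 2, H→slot 5, A→slot 1, E→slot 4, F skipped, C skipped.
Slots: [1:A] [2:D] [3:G] [4:E] [5:H] [6:B]
Profit = 51 + 55 + 69 + 43 + 54 + 64 = 336

336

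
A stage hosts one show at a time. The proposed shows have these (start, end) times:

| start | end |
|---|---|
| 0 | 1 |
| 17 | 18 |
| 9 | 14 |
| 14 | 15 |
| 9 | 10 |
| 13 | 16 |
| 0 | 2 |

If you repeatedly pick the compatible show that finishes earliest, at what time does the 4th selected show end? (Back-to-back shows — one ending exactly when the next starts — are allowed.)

Sorted by end: (0,1)  (0,2)  (9,10)  (9,14)  (14,15)  (13,16)  (17,18)
take (0,1); take (9,10); take (14,15); skip (13,16); take (17,18).
Selected: (0,1) (9,10) (14,15) (17,18)

18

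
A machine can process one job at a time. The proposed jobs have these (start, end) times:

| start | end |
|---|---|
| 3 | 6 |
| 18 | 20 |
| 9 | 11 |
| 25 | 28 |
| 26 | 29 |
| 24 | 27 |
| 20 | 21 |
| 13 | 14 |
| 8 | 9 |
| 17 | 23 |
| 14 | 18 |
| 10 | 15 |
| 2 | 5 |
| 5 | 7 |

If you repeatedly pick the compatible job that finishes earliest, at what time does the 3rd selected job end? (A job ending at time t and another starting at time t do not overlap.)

9

Sorted by end: (2,5)  (3,6)  (5,7)  (8,9)  (9,11)  (13,14)  (10,15)  (14,18)  (18,20)  (20,21)  (17,23)  (24,27)  (25,28)  (26,29)
take (2,5); take (5,7); take (8,9); take (9,11); take (13,14); take (14,18); take (18,20); take (20,21); take (24,27).
Selected: (2,5) (5,7) (8,9) (9,11) (13,14) (14,18) (18,20) (20,21) (24,27)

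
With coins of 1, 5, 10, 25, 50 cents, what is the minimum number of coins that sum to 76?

Use the largest denomination that fits, subtract, and repeat.
76 − 1×50→26 − 1×25→1 − 1×1→0
Total coins = 1 + 1 + 1 = 3

3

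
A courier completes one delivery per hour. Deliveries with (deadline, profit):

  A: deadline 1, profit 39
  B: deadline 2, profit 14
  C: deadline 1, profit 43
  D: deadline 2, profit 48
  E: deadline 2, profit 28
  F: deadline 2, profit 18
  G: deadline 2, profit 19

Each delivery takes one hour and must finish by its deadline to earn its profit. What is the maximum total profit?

Sort by profit descending; place each in the latest free slot ≤ its deadline.
By profit: D(d2,48), C(d1,43), A(d1,39), E(d2,28), G(d2,19), F(d2,18), B(d2,14)
D→slot 2; C→slot 1; A skipped; E skipped; G skipped; F skipped; B skipped.
Profit = 43 + 48 = 91

91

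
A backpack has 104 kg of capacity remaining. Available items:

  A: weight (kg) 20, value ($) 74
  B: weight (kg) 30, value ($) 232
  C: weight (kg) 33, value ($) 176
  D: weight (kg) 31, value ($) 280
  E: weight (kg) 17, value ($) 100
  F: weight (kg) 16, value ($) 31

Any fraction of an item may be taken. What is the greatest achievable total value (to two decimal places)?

750.67

Order: D (280/31=9.03) > B (232/30=7.73) > E (100/17=5.88) > C (176/33=5.33) > A (74/20=3.70) > F (31/16=1.94)
Fill: take D (31 @ 280) → take B (30 @ 232) → take E (17 @ 100) → take 26/33 of C → 138.67; 104/104 used.
Total value = 750.67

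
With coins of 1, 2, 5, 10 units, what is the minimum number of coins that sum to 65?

7

Use the largest denomination that fits, subtract, and repeat.
65 − 6×10→5 − 1×5→0
Total coins = 6 + 1 = 7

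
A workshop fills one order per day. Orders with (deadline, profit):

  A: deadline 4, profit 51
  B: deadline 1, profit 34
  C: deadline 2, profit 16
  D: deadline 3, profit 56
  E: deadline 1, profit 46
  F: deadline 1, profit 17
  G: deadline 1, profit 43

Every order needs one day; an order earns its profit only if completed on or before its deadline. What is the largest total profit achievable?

Sort by profit descending; place each in the latest free slot ≤ its deadline.
Profit order: D=56 A=51 E=46 G=43 B=34 F=17 C=16
Assign: D→slot 3, A→slot 4, E→slot 1, G skipped, B skipped, F skipped, C→slot 2.
Slots: [1:E] [2:C] [3:D] [4:A]
Profit = 46 + 16 + 56 + 51 = 169

169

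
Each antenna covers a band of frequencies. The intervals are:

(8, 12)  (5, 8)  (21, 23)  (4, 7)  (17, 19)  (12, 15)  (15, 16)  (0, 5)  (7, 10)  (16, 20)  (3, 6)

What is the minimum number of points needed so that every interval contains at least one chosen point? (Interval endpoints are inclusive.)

Sorted: [0,5] [3,6] [4,7] [5,8] [7,10] [8,12] [12,15] [15,16] [17,19] [16,20] [21,23]
{[0,5],[3,6],[4,7],[5,8]} hit by 5; {[7,10],[8,12]} hit by 10; {[12,15],[15,16]} hit by 15; {[17,19],[16,20]} hit by 19; {[21,23]} hit by 23.
Points: 5, 10, 15, 19, 23 (5 total).

5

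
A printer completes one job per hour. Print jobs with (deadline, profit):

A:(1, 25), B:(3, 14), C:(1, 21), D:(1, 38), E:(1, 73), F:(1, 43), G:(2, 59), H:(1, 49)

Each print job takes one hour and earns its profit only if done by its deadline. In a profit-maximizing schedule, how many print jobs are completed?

3

Sort by profit descending; place each in the latest free slot ≤ its deadline.
By profit: E(d1,73), G(d2,59), H(d1,49), F(d1,43), D(d1,38), A(d1,25), C(d1,21), B(d3,14)
E→slot 1; G→slot 2; H skipped; F skipped; D skipped; A skipped; C skipped; B→slot 3.
3 of 8 scheduled.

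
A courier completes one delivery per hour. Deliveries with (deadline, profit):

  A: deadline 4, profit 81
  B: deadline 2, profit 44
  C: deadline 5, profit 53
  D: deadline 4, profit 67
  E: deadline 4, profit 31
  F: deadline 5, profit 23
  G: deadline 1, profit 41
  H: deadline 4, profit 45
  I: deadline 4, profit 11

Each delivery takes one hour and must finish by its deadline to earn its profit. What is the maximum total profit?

Profit order: A=81 D=67 C=53 H=45 B=44 G=41 E=31 F=23 I=11
Assign: A→slot 4, D→slot 3, C→slot 5, H→slot 2, B→slot 1, G skipped, E skipped, F skipped, I skipped.
Slots: [1:B] [2:H] [3:D] [4:A] [5:C]
Profit = 44 + 45 + 67 + 81 + 53 = 290

290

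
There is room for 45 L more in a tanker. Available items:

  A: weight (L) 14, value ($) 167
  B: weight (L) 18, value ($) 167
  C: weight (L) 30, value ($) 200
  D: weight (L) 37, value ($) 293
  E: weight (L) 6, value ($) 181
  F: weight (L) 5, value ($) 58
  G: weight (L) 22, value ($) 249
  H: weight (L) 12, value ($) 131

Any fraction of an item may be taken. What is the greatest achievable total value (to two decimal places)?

632.36

Order: E (181/6=30.17) > A (167/14=11.93) > F (58/5=11.60) > G (249/22=11.32) > H (131/12=10.92) > B (167/18=9.28) > D (293/37=7.92) > C (200/30=6.67)
Fill: take E (6 @ 181) → take A (14 @ 167) → take F (5 @ 58) → take 20/22 of G → 226.36; 45/45 used.
Total value = 632.36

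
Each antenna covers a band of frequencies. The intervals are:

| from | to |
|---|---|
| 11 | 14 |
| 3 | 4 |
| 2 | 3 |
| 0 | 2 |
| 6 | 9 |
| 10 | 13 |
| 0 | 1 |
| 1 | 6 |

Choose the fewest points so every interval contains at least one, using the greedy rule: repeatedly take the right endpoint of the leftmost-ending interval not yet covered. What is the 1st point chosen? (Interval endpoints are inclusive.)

Sort by right endpoint; whenever an interval is uncovered, place a point at its right end.
By right end: [0,1]  [0,2]  [2,3]  [3,4]  [1,6]  [6,9]  [10,13]  [11,14]
[0,1] uncovered → point at 1; [2,3] uncovered → point at 3; [6,9] uncovered → point at 9; [10,13] uncovered → point at 13.
Points: 1, 3, 9, 13 (4 total).

1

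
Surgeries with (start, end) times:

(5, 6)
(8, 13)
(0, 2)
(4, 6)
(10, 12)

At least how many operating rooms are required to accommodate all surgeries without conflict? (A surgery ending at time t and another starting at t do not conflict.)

The answer is the maximum number of intervals overlapping at any instant.
starts: [0, 4, 5, 8, 10]
ends:   [2, 6, 6, 12, 13]
s0→1 e2→0 s4→1 s5→2  — peak 2.

2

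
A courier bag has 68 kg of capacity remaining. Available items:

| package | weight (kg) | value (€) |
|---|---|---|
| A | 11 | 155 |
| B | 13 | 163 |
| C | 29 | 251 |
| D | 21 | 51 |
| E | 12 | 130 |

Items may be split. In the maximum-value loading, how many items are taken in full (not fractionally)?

Greedy by value/weight ratio, highest first.
Ratios (sorted): A 14.09, B 12.54, E 10.83, C 8.66, D 2.43
take A (11 @ 155); take B (13 @ 163); take E (12 @ 130); take C (29 @ 251); take 3/21 of D → 7.29. Capacity used 68/68.
4 item(s) taken whole; one partial (take 3/21 of D).

4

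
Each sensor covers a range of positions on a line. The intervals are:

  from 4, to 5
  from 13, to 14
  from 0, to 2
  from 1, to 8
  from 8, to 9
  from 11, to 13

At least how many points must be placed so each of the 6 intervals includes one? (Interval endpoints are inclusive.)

Sort by right endpoint; whenever an interval is uncovered, place a point at its right end.
By right end: [0,2]  [4,5]  [1,8]  [8,9]  [11,13]  [13,14]
[0,2] uncovered → point at 2; [4,5] uncovered → point at 5; [8,9] uncovered → point at 9; [11,13] uncovered → point at 13.
Points: 2, 5, 9, 13 (4 total).

4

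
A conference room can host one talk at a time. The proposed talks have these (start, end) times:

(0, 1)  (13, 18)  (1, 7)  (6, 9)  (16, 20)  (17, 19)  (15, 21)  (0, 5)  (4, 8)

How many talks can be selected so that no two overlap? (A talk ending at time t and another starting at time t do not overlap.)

Greedy by earliest finish: after sorting by end time, pick each interval compatible with the last pick.
By end time: (0,1), (0,5), (1,7), (4,8), (6,9), (13,18), (17,19), (16,20), (15,21).
Pick (0,1); next start ≥ 1 → (1,7); next start ≥ 7 → (13,18).
Selected 3 talks.

3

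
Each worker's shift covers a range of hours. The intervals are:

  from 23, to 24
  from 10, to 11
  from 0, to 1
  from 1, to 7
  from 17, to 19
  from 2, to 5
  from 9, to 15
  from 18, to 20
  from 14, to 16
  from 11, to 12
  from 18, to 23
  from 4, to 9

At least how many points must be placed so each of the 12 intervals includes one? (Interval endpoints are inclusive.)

6

Sorted: [0,1] [2,5] [1,7] [4,9] [10,11] [11,12] [9,15] [14,16] [17,19] [18,20] [18,23] [23,24]
{[0,1]} hit by 1; {[2,5],[1,7],[4,9]} hit by 5; {[10,11],[11,12],[9,15]} hit by 11; {[14,16]} hit by 16; {[17,19],[18,20],[18,23]} hit by 19; {[23,24]} hit by 24.
Points: 1, 5, 11, 16, 19, 24 (6 total).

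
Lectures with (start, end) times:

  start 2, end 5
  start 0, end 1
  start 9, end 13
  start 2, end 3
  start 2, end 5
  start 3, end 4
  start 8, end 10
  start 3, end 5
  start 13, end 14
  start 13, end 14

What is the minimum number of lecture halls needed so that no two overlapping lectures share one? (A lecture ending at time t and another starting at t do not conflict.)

Events (time:±→running): 0:+→1 1:-→0 2:+→1 2:+→2 2:+→3 3:-→2 3:+→3 3:+→4 … peak 4.

4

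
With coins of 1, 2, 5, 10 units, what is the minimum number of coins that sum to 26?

26 − 2×10→6 − 1×5→1 − 1×1→0
Total coins = 2 + 1 + 1 = 4

4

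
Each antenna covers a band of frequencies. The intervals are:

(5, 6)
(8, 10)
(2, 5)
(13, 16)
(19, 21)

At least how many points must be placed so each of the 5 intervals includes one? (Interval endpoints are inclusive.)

Sort by right endpoint; whenever an interval is uncovered, place a point at its right end.
Sorted: [2,5] [5,6] [8,10] [13,16] [19,21]
{[2,5],[5,6]} hit by 5; {[8,10]} hit by 10; {[13,16]} hit by 16; {[19,21]} hit by 21.
Points: 5, 10, 16, 21 (4 total).

4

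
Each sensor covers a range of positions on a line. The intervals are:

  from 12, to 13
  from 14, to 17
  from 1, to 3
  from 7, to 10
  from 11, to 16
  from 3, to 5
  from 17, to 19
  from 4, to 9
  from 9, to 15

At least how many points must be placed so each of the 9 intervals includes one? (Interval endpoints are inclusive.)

Sorted: [1,3] [3,5] [4,9] [7,10] [12,13] [9,15] [11,16] [14,17] [17,19]
{[1,3],[3,5]} hit by 3; {[4,9],[7,10]} hit by 9; {[12,13],[9,15],[11,16]} hit by 13; {[14,17],[17,19]} hit by 17.
Points: 3, 9, 13, 17 (4 total).

4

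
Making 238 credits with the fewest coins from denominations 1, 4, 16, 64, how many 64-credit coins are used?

3

238 − 3×64→46 − 2×16→14 − 3×4→2 − 2×1→0
Count of 64: 3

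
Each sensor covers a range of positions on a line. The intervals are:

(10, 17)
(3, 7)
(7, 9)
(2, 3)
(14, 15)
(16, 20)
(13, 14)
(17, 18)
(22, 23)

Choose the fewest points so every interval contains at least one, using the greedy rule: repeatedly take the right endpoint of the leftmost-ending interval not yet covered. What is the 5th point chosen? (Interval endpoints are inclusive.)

23

Process intervals by earliest right end; each time one isn't hit yet, stab at its right endpoint.
By right end: [2,3]  [3,7]  [7,9]  [13,14]  [14,15]  [10,17]  [17,18]  [16,20]  [22,23]
[2,3] uncovered → point at 3; [7,9] uncovered → point at 9; [13,14] uncovered → point at 14; [17,18] uncovered → point at 18; [22,23] uncovered → point at 23.
Points: 3, 9, 14, 18, 23 (5 total).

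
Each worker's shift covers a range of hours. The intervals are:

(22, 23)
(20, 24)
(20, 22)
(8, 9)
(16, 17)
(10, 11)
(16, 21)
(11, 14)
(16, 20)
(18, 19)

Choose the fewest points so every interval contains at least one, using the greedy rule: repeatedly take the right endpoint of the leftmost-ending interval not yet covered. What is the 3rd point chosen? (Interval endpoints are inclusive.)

Process intervals by earliest right end; each time one isn't hit yet, stab at its right endpoint.
Sorted: [8,9] [10,11] [11,14] [16,17] [18,19] [16,20] [16,21] [20,22] [22,23] [20,24]
{[8,9]} hit by 9; {[10,11],[11,14]} hit by 11; {[16,17]} hit by 17; {[18,19],[16,20],[16,21]} hit by 19; {[20,22],[22,23],[20,24]} hit by 22.
Points: 9, 11, 17, 19, 22 (5 total).

17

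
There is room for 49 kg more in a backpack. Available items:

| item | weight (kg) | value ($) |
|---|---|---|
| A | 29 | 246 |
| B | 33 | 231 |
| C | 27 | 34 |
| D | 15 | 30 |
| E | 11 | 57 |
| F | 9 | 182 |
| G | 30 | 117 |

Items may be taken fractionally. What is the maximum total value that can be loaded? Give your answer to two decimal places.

Order: F (182/9=20.22) > A (246/29=8.48) > B (231/33=7.00) > E (57/11=5.18) > G (117/30=3.90) > D (30/15=2.00) > C (34/27=1.26)
Fill: take F (9 @ 182) → take A (29 @ 246) → take 11/33 of B → 77.00; 49/49 used.
Total value = 505.00

505.00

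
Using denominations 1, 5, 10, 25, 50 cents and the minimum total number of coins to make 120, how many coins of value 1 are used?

0

Use the largest denomination that fits, subtract, and repeat.
120 − 2×50→20 − 2×10→0
Count of 1: 0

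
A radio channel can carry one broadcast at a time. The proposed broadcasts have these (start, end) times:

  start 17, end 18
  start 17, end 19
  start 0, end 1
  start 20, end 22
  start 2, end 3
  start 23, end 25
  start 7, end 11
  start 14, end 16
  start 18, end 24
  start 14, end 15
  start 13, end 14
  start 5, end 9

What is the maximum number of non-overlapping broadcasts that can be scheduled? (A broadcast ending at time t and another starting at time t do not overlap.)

Sort by end time and greedily take each interval whose start is ≥ the last chosen end.
By end time: (0,1), (2,3), (5,9), (7,11), (13,14), (14,15), (14,16), (17,18), (17,19), (20,22), (18,24), (23,25).
Pick (0,1); next start ≥ 1 → (2,3); next start ≥ 3 → (5,9); next start ≥ 9 → (13,14); next start ≥ 14 → (14,15); next start ≥ 15 → (17,18); next start ≥ 18 → (20,22); next start ≥ 22 → (23,25).
Selected 8 broadcasts.

8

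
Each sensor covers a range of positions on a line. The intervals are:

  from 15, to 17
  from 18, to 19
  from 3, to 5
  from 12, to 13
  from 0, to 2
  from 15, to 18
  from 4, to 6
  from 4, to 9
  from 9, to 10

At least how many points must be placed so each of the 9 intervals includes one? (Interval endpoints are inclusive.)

By right end: [0,2]  [3,5]  [4,6]  [4,9]  [9,10]  [12,13]  [15,17]  [15,18]  [18,19]
[0,2] uncovered → point at 2; [3,5] uncovered → point at 5; [9,10] uncovered → point at 10; [12,13] uncovered → point at 13; [15,17] uncovered → point at 17; [18,19] uncovered → point at 19.
Points: 2, 5, 10, 13, 17, 19 (6 total).

6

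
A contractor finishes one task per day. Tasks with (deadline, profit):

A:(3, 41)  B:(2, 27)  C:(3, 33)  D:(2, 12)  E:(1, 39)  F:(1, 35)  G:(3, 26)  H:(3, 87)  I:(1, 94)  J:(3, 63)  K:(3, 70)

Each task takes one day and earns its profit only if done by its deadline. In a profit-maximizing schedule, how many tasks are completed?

By profit: I(d1,94), H(d3,87), K(d3,70), J(d3,63), A(d3,41), E(d1,39), F(d1,35), C(d3,33), B(d2,27), G(d3,26), D(d2,12)
I→slot 1; H→slot 3; K→slot 2; J skipped; A skipped; E skipped; F skipped; C skipped; B skipped; G skipped; D skipped.
3 of 11 scheduled.

3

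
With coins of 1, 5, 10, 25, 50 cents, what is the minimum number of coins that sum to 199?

10

199 = 3×50 + 1×25 + 2×10 + 4×1
Total coins = 3 + 1 + 2 + 4 = 10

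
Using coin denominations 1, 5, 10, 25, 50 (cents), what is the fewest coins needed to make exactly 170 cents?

Use the largest denomination that fits, subtract, and repeat.
170 = 3×50 + 2×10
Total coins = 3 + 2 = 5

5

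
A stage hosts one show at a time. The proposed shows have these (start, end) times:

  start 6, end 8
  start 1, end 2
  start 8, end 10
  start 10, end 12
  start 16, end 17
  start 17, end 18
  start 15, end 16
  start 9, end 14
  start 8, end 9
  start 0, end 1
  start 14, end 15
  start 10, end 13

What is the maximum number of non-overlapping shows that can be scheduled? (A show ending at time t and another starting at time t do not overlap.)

Sort by end time and greedily take each interval whose start is ≥ the last chosen end.
By end time: (0,1), (1,2), (6,8), (8,9), (8,10), (10,12), (10,13), (9,14), (14,15), (15,16), (16,17), (17,18).
Pick (0,1); next start ≥ 1 → (1,2); next start ≥ 2 → (6,8); next start ≥ 8 → (8,9); next start ≥ 9 → (10,12); next start ≥ 12 → (14,15); next start ≥ 15 → (15,16); next start ≥ 16 → (16,17); next start ≥ 17 → (17,18).
Selected 9 shows.

9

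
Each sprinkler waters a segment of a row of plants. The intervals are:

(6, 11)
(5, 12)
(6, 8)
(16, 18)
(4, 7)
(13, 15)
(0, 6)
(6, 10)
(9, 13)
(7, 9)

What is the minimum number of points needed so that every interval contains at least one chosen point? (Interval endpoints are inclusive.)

Sorted: [0,6] [4,7] [6,8] [7,9] [6,10] [6,11] [5,12] [9,13] [13,15] [16,18]
{[0,6],[4,7],[6,8]} hit by 6; {[7,9],[6,10],[6,11],[5,12],[9,13]} hit by 9; {[13,15]} hit by 15; {[16,18]} hit by 18.
Points: 6, 9, 15, 18 (4 total).

4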